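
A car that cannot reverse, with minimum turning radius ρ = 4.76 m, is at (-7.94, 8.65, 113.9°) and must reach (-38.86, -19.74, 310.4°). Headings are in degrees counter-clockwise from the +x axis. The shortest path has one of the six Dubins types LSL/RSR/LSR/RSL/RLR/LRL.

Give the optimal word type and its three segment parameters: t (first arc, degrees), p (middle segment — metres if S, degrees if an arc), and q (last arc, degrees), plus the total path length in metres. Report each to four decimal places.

Let ψ = atan2(Δy, Δx) = atan2(-28.39, -30.92) = -137.4426° be the start→goal bearing.
Normalize: d = |goal − start| / ρ = 41.976642/4.76 = 8.818622, α = (θ_start − ψ) mod 360° = 251.3426° = 4.386756 rad, β = (θ_goal − ψ) mod 360° = 87.8426° = 1.533143 rad.
Common terms: sin α = -0.947448, cos α = -0.319909, sin β = 0.999291, cos β = 0.037645, cos(α−β) = -0.958820, d² = 77.768100. Work in radians in the unit-radius frame; every candidate has L = ρ·(t + p + q).
LSL: p² = 2 + d² − 2cos(α−β) + 2d(sin α − sin β) = 47.350617; p = √p² = 6.881178; φ = atan2(cos β − cos α, d + sin α − sin β) = 0.051985 rad; t = (φ − α) mod 2π = 1.948414 rad, q = (β − φ) mod 2π = 1.481158 rad → L = 4.76·(1.948414 + 6.881178 + 1.481158) = 4.76·10.310750 = 49.079172 m
RSR: p² = 2 + d² − 2cos(α−β) + 2d(sin β − sin α) = 116.020861; p = √p² = 10.771298; φ = atan2(cos α − cos β, d − sin α + sin β) = -0.033201 rad; t = (α − φ) mod 2π = 4.419957 rad, q = (φ − β) mod 2π = 4.716842 rad → L = 4.76·(4.419957 + 10.771298 + 4.716842) = 4.76·19.908097 = 94.762540 m
LSR: p² = d² − 2 + 2cos(α−β) + 2d(sin α + sin β) = 74.764824; p = √p² = 8.646666; φ = atan2(−cos α − cos β, d + sin α + sin β) − atan2(−2, p) = 0.259116 rad; t = (φ − α) mod 2π = 2.155545 rad, q = (φ − β) mod 2π = 5.009158 rad → L = 4.76·(2.155545 + 8.646666 + 5.009158) = 4.76·15.811369 = 75.262115 m
RSL: p² = d² − 2 + 2cos(α−β) − 2d(sin α + sin β) = 72.936096; p = √p² = 8.540263; φ = atan2(cos α + cos β, d − sin α − sin β) − atan2(2, p) = -0.262225 rad; t = (α − φ) mod 2π = 4.648981 rad, q = (β − φ) mod 2π = 1.795368 rad → L = 4.76·(4.648981 + 8.540263 + 1.795368) = 4.76·14.984612 = 71.326753 m
RLR: c = (6 − d² + 2cos(α−β) + 2d(sin α − sin β))/8 = -13.502608, |c| > 1 → infeasible
LRL: c = (6 − d² + 2cos(α−β) − 2d(sin α − sin β))/8 = -4.918827, |c| > 1 → infeasible
Shortest: LSL with L = 49.079172 m ≈ 49.0792 m
Convert LSL to answer units (arcs ×180/π): t = 1.948414·180/π = 111.6359°, p = ρ·p = 4.76·6.881178 = 32.7544 m, q = 1.481158·180/π = 84.8641°, L = 49.0792 m.

LSL: t = 111.6359°, p = 32.7544 m, q = 84.8641°, L = 49.0792 m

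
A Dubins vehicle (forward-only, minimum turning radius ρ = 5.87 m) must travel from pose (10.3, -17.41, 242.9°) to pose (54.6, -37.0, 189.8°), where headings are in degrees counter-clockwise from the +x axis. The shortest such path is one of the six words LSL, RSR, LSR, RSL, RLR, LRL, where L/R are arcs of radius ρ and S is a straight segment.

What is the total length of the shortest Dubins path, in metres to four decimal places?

67.5143 m

Let ψ = atan2(Δy, Δx) = atan2(-19.59, 44.30) = -23.8556° be the start→goal bearing.
Normalize: d = |goal − start| / ρ = 48.438188/5.87 = 8.251821, α = (θ_start − ψ) mod 360° = 266.7556° = 4.655763 rad, β = (θ_goal − ψ) mod 360° = 213.6556° = 3.728994 rad.
Common terms: sin α = -0.998397, cos α = -0.056595, sin β = -0.554200, cos β = -0.832384, cos(α−β) = 0.600420, d² = 68.092548. Work in radians in the unit-radius frame; every candidate has L = ρ·(t + p + q).
LSL: p² = 2 + d² − 2cos(α−β) + 2d(sin α − sin β) = 61.560828; p = √p² = 7.846071; φ = atan2(cos β − cos α, d + sin α − sin β) = -0.099038 rad; t = (φ − α) mod 2π = 1.528384 rad, q = (β − φ) mod 2π = 3.828032 rad → L = 5.87·(1.528384 + 7.846071 + 3.828032) = 5.87·13.202486 = 77.498595 m
RSR: p² = 2 + d² − 2cos(α−β) + 2d(sin β − sin α) = 76.222586; p = √p² = 8.730555; φ = atan2(cos α − cos β, d − sin α + sin β) = 0.088976 rad; t = (α − φ) mod 2π = 4.566787 rad, q = (φ − β) mod 2π = 2.643168 rad → L = 5.87·(4.566787 + 8.730555 + 2.643168) = 5.87·15.940510 = 93.570793 m
LSR: p² = d² − 2 + 2cos(α−β) + 2d(sin α + sin β) = 41.669888; p = √p² = 6.455222; φ = atan2(−cos α − cos β, d + sin α + sin β) − atan2(−2, p) = 0.432376 rad; t = (φ − α) mod 2π = 2.059797 rad, q = (φ − β) mod 2π = 2.986567 rad → L = 5.87·(2.059797 + 6.455222 + 2.986567) = 5.87·11.501586 = 67.514312 m
RSL: p² = d² − 2 + 2cos(α−β) − 2d(sin α + sin β) = 92.916888; p = √p² = 9.639341; φ = atan2(cos α + cos β, d − sin α − sin β) − atan2(2, p) = -0.295004 rad; t = (α − φ) mod 2π = 4.950768 rad, q = (β − φ) mod 2π = 4.023998 rad → L = 5.87·(4.950768 + 9.639341 + 4.023998) = 5.87·18.614107 = 109.264806 m
RLR: c = (6 − d² + 2cos(α−β) + 2d(sin α − sin β))/8 = -8.527823, |c| > 1 → infeasible
LRL: c = (6 − d² + 2cos(α−β) − 2d(sin α − sin β))/8 = -6.695103, |c| > 1 → infeasible
Shortest: LSR with L = 67.514312 m ≈ 67.5143 m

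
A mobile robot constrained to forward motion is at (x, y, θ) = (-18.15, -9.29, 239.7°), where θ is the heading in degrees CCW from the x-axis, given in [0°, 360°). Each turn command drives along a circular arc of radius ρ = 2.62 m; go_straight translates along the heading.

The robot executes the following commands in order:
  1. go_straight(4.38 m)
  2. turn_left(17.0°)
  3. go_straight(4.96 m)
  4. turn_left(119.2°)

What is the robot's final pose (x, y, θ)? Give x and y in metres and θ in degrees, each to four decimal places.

set_pose: (x, y, θ) = (-18.1500, -9.2900, 239.7000°), ρ = 2.62
go_straight(4.38): x += 4.38·cos θ, y += 4.38·sin θ → (-20.3598, -13.0717, 239.7000°)
turn_left(17.0°): centre at ρ to the left, rotate +17.0° → (-20.6475, -13.7908, 256.7000°)
go_straight(4.96): x += 4.96·cos θ, y += 4.96·sin θ → (-21.7885, -18.6178, 256.7000°)
turn_left(119.2°): centre at ρ to the left, rotate +119.2° → (-18.5210, -21.7403, 375.9000° ≡ 15.9000°)

(-18.5210, -21.7403, 15.9000°)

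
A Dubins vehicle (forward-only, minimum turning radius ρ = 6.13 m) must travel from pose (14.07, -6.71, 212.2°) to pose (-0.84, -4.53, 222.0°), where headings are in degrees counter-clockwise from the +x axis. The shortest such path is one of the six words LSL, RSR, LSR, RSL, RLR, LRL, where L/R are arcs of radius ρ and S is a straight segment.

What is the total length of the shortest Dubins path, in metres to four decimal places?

Let ψ = atan2(Δy, Δx) = atan2(2.18, -14.91) = 171.6817° be the start→goal bearing.
Normalize: d = |goal − start| / ρ = 15.068527/6.13 = 2.458161, α = (θ_start − ψ) mod 360° = 40.5183° = 0.707178 rad, β = (θ_goal − ψ) mod 360° = 50.3183° = 0.878220 rad.
Common terms: sin α = 0.649691, cos α = 0.760198, sin β = 0.769604, cos β = 0.638522, cos(α−β) = 0.985408, d² = 6.042555. Work in radians in the unit-radius frame; every candidate has L = ρ·(t + p + q).
LSL: p² = 2 + d² − 2cos(α−β) + 2d(sin α − sin β) = 5.482211; p = √p² = 2.341412; φ = atan2(cos β − cos α, d + sin α − sin β) = -0.051991 rad; t = (φ − α) mod 2π = 5.524017 rad, q = (β − φ) mod 2π = 0.930211 rad → L = 6.13·(5.524017 + 2.341412 + 0.930211) = 6.13·8.795640 = 53.917271 m
RSR: p² = 2 + d² − 2cos(α−β) + 2d(sin β − sin α) = 6.661269; p = √p² = 2.580943; φ = atan2(cos α − cos β, d − sin α + sin β) = 0.047162 rad; t = (α − φ) mod 2π = 0.660016 rad, q = (φ − β) mod 2π = 5.452127 rad → L = 6.13·(0.660016 + 2.580943 + 5.452127) = 6.13·8.693086 = 53.288620 m
LSR: p² = d² − 2 + 2cos(α−β) + 2d(sin α + sin β) = 12.991081; p = √p² = 3.604314; φ = atan2(−cos α − cos β, d + sin α + sin β) − atan2(−2, p) = 0.160387 rad; t = (φ − α) mod 2π = 5.736395 rad, q = (φ − β) mod 2π = 5.565352 rad → L = 6.13·(5.736395 + 3.604314 + 5.565352) = 6.13·14.906061 = 91.374155 m
RSL: p² = d² − 2 + 2cos(α−β) − 2d(sin α + sin β) = -0.964338 < 0 → infeasible
RLR: c = (6 − d² + 2cos(α−β) + 2d(sin α − sin β))/8 = 0.167341; p = 2π − arccos c = 4.880521 rad; φ = atan2(cos α − cos β, d − sin α + sin β) = 0.047162 rad; t = (α − φ + p/2) mod 2π = 3.100277 rad, q = (α − β − t + p) mod 2π = 1.609202 rad → L = 6.13·(3.100277 + 4.880521 + 1.609202) = 6.13·9.590001 = 58.786703 m
LRL: c = (6 − d² + 2cos(α−β) − 2d(sin α − sin β))/8 = 0.314724; p = 2π − arccos c = 5.032555 rad; φ = atan2(cos β − cos α, d + sin α − sin β) = -0.051991 rad; t = (φ − α + p/2) mod 2π = 1.757109 rad, q = (β − α − t + p) mod 2π = 3.446488 rad → L = 6.13·(1.757109 + 5.032555 + 3.446488) = 6.13·10.236151 = 62.747607 m
Shortest: RSR with L = 53.288620 m ≈ 53.2886 m

53.2886 m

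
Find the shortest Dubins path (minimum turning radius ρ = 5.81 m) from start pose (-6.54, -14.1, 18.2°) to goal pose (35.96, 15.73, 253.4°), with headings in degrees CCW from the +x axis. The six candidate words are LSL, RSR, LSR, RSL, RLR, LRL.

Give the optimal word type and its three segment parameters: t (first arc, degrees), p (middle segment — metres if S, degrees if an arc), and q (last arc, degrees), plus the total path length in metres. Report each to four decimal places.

LSR: t = 30.0575°, p = 45.1748 m, q = 154.8575°, L = 63.9258 m

Let ψ = atan2(Δy, Δx) = atan2(29.83, 42.50) = 35.0643° be the start→goal bearing.
Normalize: d = |goal − start| / ρ = 51.923780/5.81 = 8.936967, α = (θ_start − ψ) mod 360° = 343.1357° = 5.988847 rad, β = (θ_goal − ψ) mod 360° = 218.3357° = 3.810676 rad.
Common terms: sin α = -0.290107, cos α = 0.956994, sin β = -0.620267, cos β = -0.784390, cos(α−β) = -0.570714, d² = 79.869384. Work in radians in the unit-radius frame; every candidate has L = ρ·(t + p + q).
LSL: p² = 2 + d² − 2cos(α−β) + 2d(sin α − sin β) = 88.912082; p = √p² = 9.429320; φ = atan2(cos β − cos α, d + sin α − sin β) = -0.185744 rad; t = (φ − α) mod 2π = 0.108594 rad, q = (β − φ) mod 2π = 3.996420 rad → L = 5.81·(0.108594 + 9.429320 + 3.996420) = 5.81·13.534335 = 78.634485 m
RSR: p² = 2 + d² − 2cos(α−β) + 2d(sin β − sin α) = 77.109539; p = √p² = 8.781204; φ = atan2(cos α − cos β, d − sin α + sin β) = 0.199632 rad; t = (α − φ) mod 2π = 5.789216 rad, q = (φ − β) mod 2π = 2.672141 rad → L = 5.81·(5.789216 + 8.781204 + 2.672141) = 5.81·17.242560 = 100.179273 m
LSR: p² = d² − 2 + 2cos(α−β) + 2d(sin α + sin β) = 60.455992; p = √p² = 7.775345; φ = atan2(−cos α − cos β, d + sin α + sin β) − atan2(−2, p) = 0.230265 rad; t = (φ − α) mod 2π = 0.524603 rad, q = (φ − β) mod 2π = 2.702774 rad → L = 5.81·(0.524603 + 7.775345 + 2.702774) = 5.81·11.002722 = 63.925815 m
RSL: p² = d² − 2 + 2cos(α−β) − 2d(sin α + sin β) = 92.999921; p = √p² = 9.643647; φ = atan2(cos α + cos β, d − sin α − sin β) − atan2(2, p) = -0.186965 rad; t = (α − φ) mod 2π = 6.175812 rad, q = (β − φ) mod 2π = 3.997642 rad → L = 5.81·(6.175812 + 9.643647 + 3.997642) = 5.81·19.817101 = 115.137355 m
RLR: c = (6 − d² + 2cos(α−β) + 2d(sin α − sin β))/8 = -8.638692, |c| > 1 → infeasible
LRL: c = (6 − d² + 2cos(α−β) − 2d(sin α − sin β))/8 = -10.114010, |c| > 1 → infeasible
Shortest: LSR with L = 63.925815 m ≈ 63.9258 m
Convert LSR to answer units (arcs ×180/π): t = 0.524603·180/π = 30.0575°, p = ρ·p = 5.81·7.775345 = 45.1748 m, q = 2.702774·180/π = 154.8575°, L = 63.9258 m.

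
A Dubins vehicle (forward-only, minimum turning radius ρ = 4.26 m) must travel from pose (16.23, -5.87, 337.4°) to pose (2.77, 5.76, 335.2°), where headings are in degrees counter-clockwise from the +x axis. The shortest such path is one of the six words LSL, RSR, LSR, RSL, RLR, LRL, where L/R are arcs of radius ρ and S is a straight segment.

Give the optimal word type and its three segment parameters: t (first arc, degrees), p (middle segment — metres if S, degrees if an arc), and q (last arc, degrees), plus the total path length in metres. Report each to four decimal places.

LSL: t = 161.6151°, p = 17.6322 m, q = 196.1849°, L = 44.2350 m

Let ψ = atan2(Δy, Δx) = atan2(11.63, -13.46) = 139.1716° be the start→goal bearing.
Normalize: d = |goal − start| / ρ = 17.788437/4.26 = 4.175689, α = (θ_start − ψ) mod 360° = 198.2284° = 3.459738 rad, β = (θ_goal − ψ) mod 360° = 196.0284° = 3.421341 rad.
Common terms: sin α = -0.312805, cos α = -0.949817, sin β = -0.276113, cos β = -0.961125, cos(α−β) = 0.999263, d² = 17.436383. Work in radians in the unit-radius frame; every candidate has L = ρ·(t + p + q).
LSL: p² = 2 + d² − 2cos(α−β) + 2d(sin α − sin β) = 17.131428; p = √p² = 4.139013; φ = atan2(cos β − cos α, d + sin α − sin β) = -0.002732 rad; t = (φ − α) mod 2π = 2.820715 rad, q = (β − φ) mod 2π = 3.424073 rad → L = 4.26·(2.820715 + 4.139013 + 3.424073) = 4.26·10.383801 = 44.234992 m
RSR: p² = 2 + d² − 2cos(α−β) + 2d(sin β − sin α) = 17.744285; p = √p² = 4.212397; φ = atan2(cos α − cos β, d − sin α + sin β) = 0.002684 rad; t = (α − φ) mod 2π = 3.457053 rad, q = (φ − β) mod 2π = 2.864529 rad → L = 4.26·(3.457053 + 4.212397 + 2.864529) = 4.26·10.533979 = 44.874751 m
LSR: p² = d² − 2 + 2cos(α−β) + 2d(sin α + sin β) = 12.516624; p = √p² = 3.537884; φ = atan2(−cos α − cos β, d + sin α + sin β) − atan2(−2, p) = 1.004044 rad; t = (φ − α) mod 2π = 3.827491 rad, q = (φ − β) mod 2π = 3.865889 rad → L = 4.26·(3.827491 + 3.537884 + 3.865889) = 4.26·11.231264 = 47.845184 m
RSL: p² = d² − 2 + 2cos(α−β) − 2d(sin α + sin β) = 22.353194; p = √p² = 4.727916; φ = atan2(cos α + cos β, d − sin α − sin β) − atan2(2, p) = -0.781620 rad; t = (α − φ) mod 2π = 4.241358 rad, q = (β − φ) mod 2π = 4.202961 rad → L = 4.26·(4.241358 + 4.727916 + 4.202961) = 4.26·13.172236 = 56.113724 m
RLR: c = (6 − d² + 2cos(α−β) + 2d(sin α − sin β))/8 = -1.218036, |c| > 1 → infeasible
LRL: c = (6 − d² + 2cos(α−β) − 2d(sin α − sin β))/8 = -1.141429, |c| > 1 → infeasible
Shortest: LSL with L = 44.234992 m ≈ 44.2350 m
Convert LSL to answer units (arcs ×180/π): t = 2.820715·180/π = 161.6151°, p = ρ·p = 4.26·4.139013 = 17.6322 m, q = 3.424073·180/π = 196.1849°, L = 44.2350 m.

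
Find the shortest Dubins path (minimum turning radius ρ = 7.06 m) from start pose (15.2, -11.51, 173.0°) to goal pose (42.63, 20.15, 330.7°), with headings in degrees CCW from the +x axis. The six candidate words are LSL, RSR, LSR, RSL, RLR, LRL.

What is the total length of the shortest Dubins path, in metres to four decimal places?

54.5311 m

Let ψ = atan2(Δy, Δx) = atan2(31.66, 27.43) = 49.0946° be the start→goal bearing.
Normalize: d = |goal − start| / ρ = 41.889862/7.06 = 5.933408, α = (θ_start − ψ) mod 360° = 123.9054° = 2.162558 rad, β = (θ_goal − ψ) mod 360° = 281.6054° = 4.914942 rad.
Common terms: sin α = 0.829959, cos α = -0.557824, sin β = -0.979556, cos β = 0.201171, cos(α−β) = -0.925210, d² = 35.205332. Work in radians in the unit-radius frame; every candidate has L = ρ·(t + p + q).
LSL: p² = 2 + d² − 2cos(α−β) + 2d(sin α − sin β) = 60.528942; p = √p² = 7.780035; φ = atan2(cos β − cos α, d + sin α − sin β) = 0.097712 rad; t = (φ − α) mod 2π = 4.218340 rad, q = (β − φ) mod 2π = 4.817230 rad → L = 7.06·(4.218340 + 7.780035 + 4.817230) = 7.06·16.815604 = 118.718167 m
RSR: p² = 2 + d² − 2cos(α−β) + 2d(sin β − sin α) = 17.582562; p = √p² = 4.193157; φ = atan2(cos α − cos β, d − sin α + sin β) = -0.182011 rad; t = (α − φ) mod 2π = 2.344569 rad, q = (φ − β) mod 2π = 1.186232 rad → L = 7.06·(2.344569 + 4.193157 + 1.186232) = 7.06·7.723958 = 54.531141 m
LSR: p² = d² − 2 + 2cos(α−β) + 2d(sin α + sin β) = 29.579676; p = √p² = 5.438720; φ = atan2(−cos α − cos β, d + sin α + sin β) − atan2(−2, p) = 0.413971 rad; t = (φ − α) mod 2π = 4.534599 rad, q = (φ − β) mod 2π = 1.782214 rad → L = 7.06·(4.534599 + 5.438720 + 1.782214) = 7.06·11.755533 = 82.994064 m
RSL: p² = d² − 2 + 2cos(α−β) − 2d(sin α + sin β) = 33.130150; p = √p² = 5.755880; φ = atan2(cos α + cos β, d − sin α − sin β) − atan2(2, p) = -0.392984 rad; t = (α − φ) mod 2π = 2.555541 rad, q = (β − φ) mod 2π = 5.307926 rad → L = 7.06·(2.555541 + 5.755880 + 5.307926) = 7.06·13.619347 = 96.152588 m
RLR: c = (6 − d² + 2cos(α−β) + 2d(sin α − sin β))/8 = -1.197820, |c| > 1 → infeasible
LRL: c = (6 − d² + 2cos(α−β) − 2d(sin α − sin β))/8 = -6.566118, |c| > 1 → infeasible
Shortest: RSR with L = 54.531141 m ≈ 54.5311 m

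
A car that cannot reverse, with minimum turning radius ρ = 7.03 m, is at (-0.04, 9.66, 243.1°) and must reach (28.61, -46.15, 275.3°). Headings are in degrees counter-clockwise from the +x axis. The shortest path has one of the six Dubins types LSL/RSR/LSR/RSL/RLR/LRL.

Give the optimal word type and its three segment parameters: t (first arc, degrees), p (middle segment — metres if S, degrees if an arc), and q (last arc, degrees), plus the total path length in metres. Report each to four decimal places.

Let ψ = atan2(Δy, Δx) = atan2(-55.81, 28.65) = -62.8264° be the start→goal bearing.
Normalize: d = |goal − start| / ρ = 62.734190/7.03 = 8.923782, α = (θ_start − ψ) mod 360° = 305.9264° = 5.339422 rad, β = (θ_goal − ψ) mod 360° = 338.1264° = 5.901418 rad.
Common terms: sin α = -0.809772, cos α = 0.586745, sin β = -0.372561, cos β = 0.928008, cos(α−β) = 0.846193, d² = 79.633892. Work in radians in the unit-radius frame; every candidate has L = ρ·(t + p + q).
LSL: p² = 2 + d² − 2cos(α−β) + 2d(sin α − sin β) = 72.138356; p = √p² = 8.493430; φ = atan2(cos β − cos α, d + sin α − sin β) = 0.040190 rad; t = (φ − α) mod 2π = 0.983954 rad, q = (β − φ) mod 2π = 5.861228 rad → L = 7.03·(0.983954 + 8.493430 + 5.861228) = 7.03·15.338611 = 107.830439 m
RSR: p² = 2 + d² − 2cos(α−β) + 2d(sin β − sin α) = 87.744655; p = √p² = 9.367212; φ = atan2(cos α − cos β, d − sin α + sin β) = -0.036440 rad; t = (α − φ) mod 2π = 5.375862 rad, q = (φ − β) mod 2π = 0.345327 rad → L = 7.03·(5.375862 + 9.367212 + 0.345327) = 7.03·15.088401 = 106.071459 m
LSR: p² = d² − 2 + 2cos(α−β) + 2d(sin α + sin β) = 58.224517; p = √p² = 7.630499; φ = atan2(−cos α − cos β, d + sin α + sin β) − atan2(−2, p) = 0.063113 rad; t = (φ − α) mod 2π = 1.006876 rad, q = (φ − β) mod 2π = 0.444880 rad → L = 7.03·(1.006876 + 7.630499 + 0.444880) = 7.03·9.082256 = 63.848258 m
RSL: p² = d² − 2 + 2cos(α−β) − 2d(sin α + sin β) = 100.428039; p = √p² = 10.021379; φ = atan2(cos α + cos β, d − sin α − sin β) − atan2(2, p) = -0.048208 rad; t = (α − φ) mod 2π = 5.387630 rad, q = (β − φ) mod 2π = 5.949626 rad → L = 7.03·(5.387630 + 10.021379 + 5.949626) = 7.03·21.358635 = 150.151208 m
RLR: c = (6 − d² + 2cos(α−β) + 2d(sin α − sin β))/8 = -9.968082, |c| > 1 → infeasible
LRL: c = (6 − d² + 2cos(α−β) − 2d(sin α − sin β))/8 = -8.017294, |c| > 1 → infeasible
Shortest: LSR with L = 63.848258 m ≈ 63.8483 m
Convert LSR to answer units (arcs ×180/π): t = 1.006876·180/π = 57.6898°, p = ρ·p = 7.03·7.630499 = 53.6424 m, q = 0.444880·180/π = 25.4898°, L = 63.8483 m.

LSR: t = 57.6898°, p = 53.6424 m, q = 25.4898°, L = 63.8483 m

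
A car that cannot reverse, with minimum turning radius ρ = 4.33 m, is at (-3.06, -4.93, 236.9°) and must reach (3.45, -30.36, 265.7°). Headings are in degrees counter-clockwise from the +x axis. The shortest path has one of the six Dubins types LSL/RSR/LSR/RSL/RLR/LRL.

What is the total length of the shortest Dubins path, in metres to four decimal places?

Let ψ = atan2(Δy, Δx) = atan2(-25.43, 6.51) = -75.6408° be the start→goal bearing.
Normalize: d = |goal − start| / ρ = 26.250048/4.33 = 6.062367, α = (θ_start − ψ) mod 360° = 312.5408° = 5.454867 rad, β = (θ_goal − ψ) mod 360° = 341.3408° = 5.957521 rad.
Common terms: sin α = -0.736796, cos α = 0.676115, sin β = -0.319938, cos β = 0.947439, cos(α−β) = 0.876307, d² = 36.752289. Work in radians in the unit-radius frame; every candidate has L = ρ·(t + p + q).
LSL: p² = 2 + d² − 2cos(α−β) + 2d(sin α − sin β) = 31.945386; p = √p² = 5.652025; φ = atan2(cos β − cos α, d + sin α − sin β) = 0.048023 rad; t = (φ − α) mod 2π = 0.876342 rad, q = (β − φ) mod 2π = 5.909498 rad → L = 4.33·(0.876342 + 5.652025 + 5.909498) = 4.33·12.437865 = 53.855956 m
RSR: p² = 2 + d² − 2cos(α−β) + 2d(sin β − sin α) = 42.053966; p = √p² = 6.484903; φ = atan2(cos α − cos β, d − sin α + sin β) = -0.041851 rad; t = (α − φ) mod 2π = 5.496718 rad, q = (φ − β) mod 2π = 0.283813 rad → L = 4.33·(5.496718 + 6.484903 + 0.283813) = 4.33·12.265433 = 53.109327 m
LSR: p² = d² − 2 + 2cos(α−β) + 2d(sin α + sin β) = 23.692290; p = √p² = 4.867473; φ = atan2(−cos α − cos β, d + sin α + sin β) − atan2(−2, p) = 0.076220 rad; t = (φ − α) mod 2π = 0.904539 rad, q = (φ − β) mod 2π = 0.401884 rad → L = 4.33·(0.904539 + 4.867473 + 0.401884) = 4.33·6.173895 = 26.732966 m
RSL: p² = d² − 2 + 2cos(α−β) − 2d(sin α + sin β) = 49.317515; p = √p² = 7.022643; φ = atan2(cos α + cos β, d − sin α − sin β) − atan2(2, p) = -0.053226 rad; t = (α − φ) mod 2π = 5.508093 rad, q = (β − φ) mod 2π = 6.010748 rad → L = 4.33·(5.508093 + 7.022643 + 6.010748) = 4.33·18.541484 = 80.284625 m
RLR: c = (6 − d² + 2cos(α−β) + 2d(sin α − sin β))/8 = -4.256746, |c| > 1 → infeasible
LRL: c = (6 − d² + 2cos(α−β) − 2d(sin α − sin β))/8 = -2.993173, |c| > 1 → infeasible
Shortest: LSR with L = 26.732966 m ≈ 26.7330 m

26.7330 m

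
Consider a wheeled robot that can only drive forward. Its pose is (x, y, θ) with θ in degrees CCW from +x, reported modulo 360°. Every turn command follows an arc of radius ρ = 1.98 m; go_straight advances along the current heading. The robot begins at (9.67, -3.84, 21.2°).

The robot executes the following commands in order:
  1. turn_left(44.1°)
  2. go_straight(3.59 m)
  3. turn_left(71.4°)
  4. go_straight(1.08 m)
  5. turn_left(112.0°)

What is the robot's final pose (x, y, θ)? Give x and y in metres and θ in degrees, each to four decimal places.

(7.8234, 2.7275, 248.7000°)

set_pose: (x, y, θ) = (9.6700, -3.8400, 21.2000°), ρ = 1.98
turn_left(44.1°): centre at ρ to the left, rotate +44.1° → (10.7528, -2.8214, 65.3000°)
go_straight(3.59): x += 3.59·cos θ, y += 3.59·sin θ → (12.2530, 0.4402, 65.3000°)
turn_left(71.4°): centre at ρ to the left, rotate +71.4° → (11.8120, 2.7085, 136.7000°)
go_straight(1.08): x += 1.08·cos θ, y += 1.08·sin θ → (11.0261, 3.4492, 136.7000°)
turn_left(112.0°): centre at ρ to the left, rotate +112.0° → (7.8234, 2.7275, 248.7000°)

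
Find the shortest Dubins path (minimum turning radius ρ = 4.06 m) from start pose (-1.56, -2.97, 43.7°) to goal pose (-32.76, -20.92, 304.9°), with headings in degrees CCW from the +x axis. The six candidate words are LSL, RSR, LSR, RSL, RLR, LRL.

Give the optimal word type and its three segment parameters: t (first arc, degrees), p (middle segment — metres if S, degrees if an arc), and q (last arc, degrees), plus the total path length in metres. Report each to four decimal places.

LSL: t = 172.8222°, p = 31.1901 m, q = 88.3778°, L = 49.6989 m

Let ψ = atan2(Δy, Δx) = atan2(-17.95, -31.20) = -150.0873° be the start→goal bearing.
Normalize: d = |goal − start| / ρ = 35.995034/4.06 = 8.865772, α = (θ_start − ψ) mod 360° = 193.7873° = 3.382226 rad, β = (θ_goal − ψ) mod 360° = 94.9873° = 1.657841 rad.
Common terms: sin α = -0.238318, cos α = -0.971187, sin β = 0.996214, cos β = -0.086935, cos(α−β) = -0.152986, d² = 78.601913. Work in radians in the unit-radius frame; every candidate has L = ρ·(t + p + q).
LSL: p² = 2 + d² − 2cos(α−β) + 2d(sin α − sin β) = 59.017724; p = √p² = 7.682299; φ = atan2(cos β − cos α, d + sin α − sin β) = 0.115358 rad; t = (φ − α) mod 2π = 3.016317 rad, q = (β − φ) mod 2π = 1.542483 rad → L = 4.06·(3.016317 + 7.682299 + 1.542483) = 4.06·12.241099 = 49.698863 m
RSR: p² = 2 + d² − 2cos(α−β) + 2d(sin β − sin α) = 102.798047; p = √p² = 10.138937; φ = atan2(cos α − cos β, d − sin α + sin β) = -0.087324 rad; t = (α − φ) mod 2π = 3.469551 rad, q = (φ − β) mod 2π = 4.538020 rad → L = 4.06·(3.469551 + 10.138937 + 4.538020) = 4.06·18.146508 = 73.674822 m
LSR: p² = d² − 2 + 2cos(α−β) + 2d(sin α + sin β) = 89.734605; p = √p² = 9.472835; φ = atan2(−cos α − cos β, d + sin α + sin β) − atan2(−2, p) = 0.317584 rad; t = (φ − α) mod 2π = 3.218543 rad, q = (φ − β) mod 2π = 4.942929 rad → L = 4.06·(3.218543 + 9.472835 + 4.942929) = 4.06·17.634307 = 71.595286 m
RSL: p² = d² − 2 + 2cos(α−β) − 2d(sin α + sin β) = 62.857279; p = √p² = 7.928258; φ = atan2(cos α + cos β, d − sin α − sin β) − atan2(2, p) = -0.376879 rad; t = (α − φ) mod 2π = 3.759105 rad, q = (β − φ) mod 2π = 2.034720 rad → L = 4.06·(3.759105 + 7.928258 + 2.034720) = 4.06·13.722083 = 55.711658 m
RLR: c = (6 − d² + 2cos(α−β) + 2d(sin α − sin β))/8 = -11.849756, |c| > 1 → infeasible
LRL: c = (6 − d² + 2cos(α−β) − 2d(sin α − sin β))/8 = -6.377215, |c| > 1 → infeasible
Shortest: LSL with L = 49.698863 m ≈ 49.6989 m
Convert LSL to answer units (arcs ×180/π): t = 3.016317·180/π = 172.8222°, p = ρ·p = 4.06·7.682299 = 31.1901 m, q = 1.542483·180/π = 88.3778°, L = 49.6989 m.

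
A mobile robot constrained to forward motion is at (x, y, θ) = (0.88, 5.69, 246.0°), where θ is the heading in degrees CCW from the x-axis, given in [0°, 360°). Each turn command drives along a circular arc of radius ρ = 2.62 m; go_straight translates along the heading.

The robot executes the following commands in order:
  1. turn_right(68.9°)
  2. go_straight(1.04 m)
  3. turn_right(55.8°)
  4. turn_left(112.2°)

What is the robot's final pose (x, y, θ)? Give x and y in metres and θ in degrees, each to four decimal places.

(-9.1356, 5.6444, 233.5000°)

set_pose: (x, y, θ) = (0.8800, 5.6900, 246.0000°), ρ = 2.62
turn_right(68.9°): centre at ρ to the right, rotate −68.9° → (-1.6460, 4.1390, 177.1000°)
go_straight(1.04): x += 1.04·cos θ, y += 1.04·sin θ → (-2.6847, 4.1916, 177.1000°)
turn_right(55.8°): centre at ρ to the right, rotate −55.8° → (-4.7908, 5.4471, 121.3000°)
turn_left(112.2°): centre at ρ to the left, rotate +112.2° → (-9.1356, 5.6444, 233.5000°)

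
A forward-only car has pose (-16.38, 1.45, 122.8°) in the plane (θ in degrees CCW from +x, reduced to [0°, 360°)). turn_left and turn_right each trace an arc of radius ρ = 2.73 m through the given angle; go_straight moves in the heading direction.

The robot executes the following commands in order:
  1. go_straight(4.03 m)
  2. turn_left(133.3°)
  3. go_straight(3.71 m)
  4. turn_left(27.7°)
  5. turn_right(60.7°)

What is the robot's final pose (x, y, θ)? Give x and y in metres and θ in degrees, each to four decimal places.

set_pose: (x, y, θ) = (-16.3800, 1.4500, 122.8000°), ρ = 2.73
go_straight(4.03): x += 4.03·cos θ, y += 4.03·sin θ → (-18.5631, 4.8375, 122.8000°)
turn_left(133.3°): centre at ρ to the left, rotate +133.3° → (-23.5079, 4.0144, 256.1000°)
go_straight(3.71): x += 3.71·cos θ, y += 3.71·sin θ → (-24.3991, 0.4131, 256.1000°)
turn_left(27.7°): centre at ρ to the left, rotate +27.7° → (-24.4003, -0.8939, 283.8000°)
turn_right(60.7°): centre at ρ to the right, rotate −60.7° → (-25.1861, -3.5385, 223.1000°)

(-25.1861, -3.5385, 223.1000°)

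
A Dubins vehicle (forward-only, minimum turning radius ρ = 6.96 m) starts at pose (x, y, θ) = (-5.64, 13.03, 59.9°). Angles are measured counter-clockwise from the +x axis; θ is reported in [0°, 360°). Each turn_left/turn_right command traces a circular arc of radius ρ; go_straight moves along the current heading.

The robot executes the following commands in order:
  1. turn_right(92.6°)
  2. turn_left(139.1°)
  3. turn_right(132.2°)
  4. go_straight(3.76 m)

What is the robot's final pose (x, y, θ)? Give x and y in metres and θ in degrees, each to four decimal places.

(27.6697, 29.8133, 334.2000°)

set_pose: (x, y, θ) = (-5.6400, 13.0300, 59.9000°), ρ = 6.96
turn_right(92.6°): centre at ρ to the right, rotate −92.6° → (4.1415, 15.3964, -32.7000° ≡ 327.3000°)
turn_left(139.1°): centre at ρ to the left, rotate +139.1° → (14.5784, 23.2184, 466.4000° ≡ 106.4000°)
turn_right(132.2°): centre at ρ to the right, rotate −132.2° → (24.2845, 31.4497, -25.8000° ≡ 334.2000°)
go_straight(3.76): x += 3.76·cos θ, y += 3.76·sin θ → (27.6697, 29.8133, 334.2000°)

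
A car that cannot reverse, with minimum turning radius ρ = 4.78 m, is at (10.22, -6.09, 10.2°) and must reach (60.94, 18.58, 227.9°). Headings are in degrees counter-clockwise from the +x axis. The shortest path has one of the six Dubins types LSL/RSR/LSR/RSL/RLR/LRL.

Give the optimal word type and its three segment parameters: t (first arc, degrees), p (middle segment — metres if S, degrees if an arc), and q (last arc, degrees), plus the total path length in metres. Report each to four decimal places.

LSR: t = 25.8871°, p = 52.4535 m, q = 168.1871°, L = 68.6444 m

Let ψ = atan2(Δy, Δx) = atan2(24.67, 50.72) = 25.9381° be the start→goal bearing.
Normalize: d = |goal − start| / ρ = 56.401483/4.78 = 11.799473, α = (θ_start − ψ) mod 360° = 344.2619° = 6.008504 rad, β = (θ_goal − ψ) mod 360° = 201.9619° = 3.524900 rad.
Common terms: sin α = -0.271241, cos α = 0.962512, sin β = -0.373990, cos β = -0.927433, cos(α−β) = -0.791224, d² = 139.227574. Work in radians in the unit-radius frame; every candidate has L = ρ·(t + p + q).
LSL: p² = 2 + d² − 2cos(α−β) + 2d(sin α − sin β) = 145.234800; p = √p² = 12.051340; φ = atan2(cos β − cos α, d + sin α − sin β) = -0.157474 rad; t = (φ − α) mod 2π = 0.117207 rad, q = (β − φ) mod 2π = 3.682375 rad → L = 4.78·(0.117207 + 12.051340 + 3.682375) = 4.78·15.850922 = 75.767407 m
RSR: p² = 2 + d² − 2cos(α−β) + 2d(sin β − sin α) = 140.385242; p = √p² = 11.848428; φ = atan2(cos α − cos β, d − sin α + sin β) = 0.160194 rad; t = (α − φ) mod 2π = 5.848309 rad, q = (φ − β) mod 2π = 2.918480 rad → L = 4.78·(5.848309 + 11.848428 + 2.918480) = 4.78·20.615217 = 98.540736 m
LSR: p² = d² − 2 + 2cos(α−β) + 2d(sin α + sin β) = 120.418366; p = √p² = 10.973530; φ = atan2(−cos α − cos β, d + sin α + sin β) − atan2(−2, p) = 0.177133 rad; t = (φ − α) mod 2π = 0.451815 rad, q = (φ − β) mod 2π = 2.935418 rad → L = 4.78·(0.451815 + 10.973530 + 2.935418) = 4.78·14.360763 = 68.644449 m
RSL: p² = d² − 2 + 2cos(α−β) − 2d(sin α + sin β) = 150.871887; p = √p² = 12.282992; φ = atan2(cos α + cos β, d − sin α − sin β) − atan2(2, p) = -0.158591 rad; t = (α − φ) mod 2π = 6.167095 rad, q = (β − φ) mod 2π = 3.683492 rad → L = 4.78·(6.167095 + 12.282992 + 3.683492) = 4.78·22.133579 = 105.798506 m
RLR: c = (6 − d² + 2cos(α−β) + 2d(sin α − sin β))/8 = -16.548155, |c| > 1 → infeasible
LRL: c = (6 − d² + 2cos(α−β) − 2d(sin α − sin β))/8 = -17.154350, |c| > 1 → infeasible
Shortest: LSR with L = 68.644449 m ≈ 68.6444 m
Convert LSR to answer units (arcs ×180/π): t = 0.451815·180/π = 25.8871°, p = ρ·p = 4.78·10.973530 = 52.4535 m, q = 2.935418·180/π = 168.1871°, L = 68.6444 m.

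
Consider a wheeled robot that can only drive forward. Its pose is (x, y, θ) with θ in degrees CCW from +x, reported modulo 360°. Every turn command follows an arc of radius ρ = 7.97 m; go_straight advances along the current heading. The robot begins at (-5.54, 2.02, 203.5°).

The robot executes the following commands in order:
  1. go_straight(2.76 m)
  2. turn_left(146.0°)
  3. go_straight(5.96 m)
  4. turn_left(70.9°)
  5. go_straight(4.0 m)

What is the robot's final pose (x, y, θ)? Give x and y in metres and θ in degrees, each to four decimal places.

set_pose: (x, y, θ) = (-5.5400, 2.0200, 203.5000°), ρ = 7.97
go_straight(2.76): x += 2.76·cos θ, y += 2.76·sin θ → (-8.0711, 0.9195, 203.5000°)
turn_left(146.0°): centre at ρ to the left, rotate +146.0° → (-6.3455, -14.2261, 349.5000°)
go_straight(5.96): x += 5.96·cos θ, y += 5.96·sin θ → (-0.4853, -15.3122, 349.5000°)
turn_left(70.9°): centre at ρ to the left, rotate +70.9° → (7.8970, -11.4124, 420.4000° ≡ 60.4000°)
go_straight(4.0): x += 4.0·cos θ, y += 4.0·sin θ → (9.8728, -7.9344, 60.4000°)

(9.8728, -7.9344, 60.4000°)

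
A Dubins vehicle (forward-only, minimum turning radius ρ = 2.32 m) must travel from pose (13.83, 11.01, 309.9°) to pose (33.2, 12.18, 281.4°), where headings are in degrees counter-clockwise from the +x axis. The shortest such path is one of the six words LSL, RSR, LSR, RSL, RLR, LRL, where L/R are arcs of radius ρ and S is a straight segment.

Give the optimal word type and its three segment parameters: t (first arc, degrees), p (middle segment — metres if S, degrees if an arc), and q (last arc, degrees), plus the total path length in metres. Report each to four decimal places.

LSR: t = 64.8084°, p = 14.6168 m, q = 93.3084°, L = 21.0192 m

Let ψ = atan2(Δy, Δx) = atan2(1.17, 19.37) = 3.4566° be the start→goal bearing.
Normalize: d = |goal − start| / ρ = 19.405303/2.32 = 8.364355, α = (θ_start − ψ) mod 360° = 306.4434° = 5.348446 rad, β = (θ_goal − ψ) mod 360° = 277.9434° = 4.851027 rad.
Common terms: sin α = -0.804444, cos α = 0.594028, sin β = -0.990405, cos β = 0.138194, cos(α−β) = 0.878817, d² = 69.962433. Work in radians in the unit-radius frame; every candidate has L = ρ·(t + p + q).
LSL: p² = 2 + d² − 2cos(α−β) + 2d(sin α − sin β) = 73.315684; p = √p² = 8.562458; φ = atan2(cos β − cos α, d + sin α − sin β) = -0.053261 rad; t = (φ − α) mod 2π = 0.881478 rad, q = (β − φ) mod 2π = 4.904289 rad → L = 2.32·(0.881478 + 8.562458 + 4.904289) = 2.32·14.348224 = 33.287880 m
RSR: p² = 2 + d² − 2cos(α−β) + 2d(sin β − sin α) = 67.093914; p = √p² = 8.191087; φ = atan2(cos α − cos β, d − sin α + sin β) = 0.055679 rad; t = (α − φ) mod 2π = 5.292767 rad, q = (φ − β) mod 2π = 1.487837 rad → L = 2.32·(5.292767 + 8.191087 + 1.487837) = 2.32·14.971692 = 34.734325 m
LSR: p² = d² − 2 + 2cos(α−β) + 2d(sin α + sin β) = 39.694553; p = √p² = 6.300361; φ = atan2(−cos α − cos β, d + sin α + sin β) − atan2(−2, p) = 0.196381 rad; t = (φ − α) mod 2π = 1.131121 rad, q = (φ − β) mod 2π = 1.628539 rad → L = 2.32·(1.131121 + 6.300361 + 1.628539) = 2.32·9.060021 = 21.019250 m
RSL: p² = d² − 2 + 2cos(α−β) − 2d(sin α + sin β) = 99.745582; p = √p² = 9.987271; φ = atan2(cos α + cos β, d − sin α − sin β) − atan2(2, p) = -0.125690 rad; t = (α − φ) mod 2π = 5.474136 rad, q = (β − φ) mod 2π = 4.976717 rad → L = 2.32·(5.474136 + 9.987271 + 4.976717) = 2.32·20.438125 = 47.416449 m
RLR: c = (6 − d² + 2cos(α−β) + 2d(sin α − sin β))/8 = -7.386739, |c| > 1 → infeasible
LRL: c = (6 − d² + 2cos(α−β) − 2d(sin α − sin β))/8 = -8.164460, |c| > 1 → infeasible
Shortest: LSR with L = 21.019250 m ≈ 21.0192 m
Convert LSR to answer units (arcs ×180/π): t = 1.131121·180/π = 64.8084°, p = ρ·p = 2.32·6.300361 = 14.6168 m, q = 1.628539·180/π = 93.3084°, L = 21.0192 m.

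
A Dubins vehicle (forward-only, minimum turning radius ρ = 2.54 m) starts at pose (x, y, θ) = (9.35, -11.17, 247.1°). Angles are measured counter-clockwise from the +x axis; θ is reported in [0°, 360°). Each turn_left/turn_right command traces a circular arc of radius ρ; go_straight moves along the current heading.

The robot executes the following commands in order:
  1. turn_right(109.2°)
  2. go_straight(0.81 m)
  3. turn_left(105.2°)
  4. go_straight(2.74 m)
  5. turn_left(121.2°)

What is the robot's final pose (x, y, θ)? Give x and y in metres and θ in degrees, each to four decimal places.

set_pose: (x, y, θ) = (9.3500, -11.1700, 247.1000°), ρ = 2.54
turn_right(109.2°): centre at ρ to the right, rotate −109.2° → (5.3073, -12.0662, 137.9000°)
go_straight(0.81): x += 0.81·cos θ, y += 0.81·sin θ → (4.7063, -11.5232, 137.9000°)
turn_left(105.2°): centre at ρ to the left, rotate +105.2° → (0.7383, -12.2586, 243.1000°)
go_straight(2.74): x += 2.74·cos θ, y += 2.74·sin θ → (-0.5014, -14.7022, 243.1000°)
turn_left(121.2°): centre at ρ to the left, rotate +121.2° → (1.9542, -18.3842, 364.3000° ≡ 4.3000°)

(1.9542, -18.3842, 4.3000°)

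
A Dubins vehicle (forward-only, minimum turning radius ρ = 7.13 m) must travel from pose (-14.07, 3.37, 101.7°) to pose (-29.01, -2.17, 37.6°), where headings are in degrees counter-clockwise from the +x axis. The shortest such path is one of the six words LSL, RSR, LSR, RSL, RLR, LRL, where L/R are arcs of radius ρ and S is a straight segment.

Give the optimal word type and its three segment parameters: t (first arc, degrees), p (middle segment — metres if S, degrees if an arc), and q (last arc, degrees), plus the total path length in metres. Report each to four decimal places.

LSL: t = 71.1001°, p = 12.4063 m, q = 224.7999°, L = 49.2287 m

Let ψ = atan2(Δy, Δx) = atan2(-5.54, -14.94) = -159.6544° be the start→goal bearing.
Normalize: d = |goal − start| / ρ = 15.934089/7.13 = 2.234795, α = (θ_start − ψ) mod 360° = 261.3544° = 4.561495 rad, β = (θ_goal − ψ) mod 360° = 197.2544° = 3.442738 rad.
Common terms: sin α = -0.988637, cos α = -0.150323, sin β = -0.296615, cos β = -0.954997, cos(α−β) = 0.436802, d² = 4.994309. Work in radians in the unit-radius frame; every candidate has L = ρ·(t + p + q).
LSL: p² = 2 + d² − 2cos(α−β) + 2d(sin α − sin β) = 3.027649; p = √p² = 1.740014; φ = atan2(cos β − cos α, d + sin α − sin β) = -0.480760 rad; t = (φ − α) mod 2π = 1.240931 rad, q = (β − φ) mod 2π = 3.923498 rad → L = 7.13·(1.240931 + 1.740014 + 3.923498) = 7.13·6.904443 = 49.228681 m
RSR: p² = 2 + d² − 2cos(α−β) + 2d(sin β − sin α) = 9.213762; p = √p² = 3.035418; φ = atan2(cos α − cos β, d − sin α + sin β) = 0.268303 rad; t = (α − φ) mod 2π = 4.293192 rad, q = (φ − β) mod 2π = 3.108750 rad → L = 7.13·(4.293192 + 3.035418 + 3.108750) = 7.13·10.437359 = 74.418372 m
LSR: p² = d² − 2 + 2cos(α−β) + 2d(sin α + sin β) = -1.876635 < 0 → infeasible
RSL: p² = d² − 2 + 2cos(α−β) − 2d(sin α + sin β) = 9.612461; p = √p² = 3.100397; φ = atan2(cos α + cos β, d − sin α − sin β) − atan2(2, p) = -0.877165 rad; t = (α − φ) mod 2π = 5.438660 rad, q = (β − φ) mod 2π = 4.319904 rad → L = 7.13·(5.438660 + 3.100397 + 4.319904) = 7.13·12.858960 = 91.684386 m
RLR: c = (6 − d² + 2cos(α−β) + 2d(sin α − sin β))/8 = -0.151720; p = 2π − arccos c = 4.560081 rad; φ = atan2(cos α − cos β, d − sin α + sin β) = 0.268303 rad; t = (α − φ + p/2) mod 2π = 0.290047 rad, q = (α − β − t + p) mod 2π = 5.388790 rad → L = 7.13·(0.290047 + 4.560081 + 5.388790) = 7.13·10.238917 = 73.003479 m
LRL: c = (6 − d² + 2cos(α−β) − 2d(sin α − sin β))/8 = 0.621544; p = 2π − arccos c = 5.383101 rad; φ = atan2(cos β − cos α, d + sin α − sin β) = -0.480760 rad; t = (φ − α + p/2) mod 2π = 3.932481 rad, q = (β − α − t + p) mod 2π = 0.331863 rad → L = 7.13·(3.932481 + 5.383101 + 0.331863) = 7.13·9.647446 = 68.786288 m
Shortest: LSL with L = 49.228681 m ≈ 49.2287 m
Convert LSL to answer units (arcs ×180/π): t = 1.240931·180/π = 71.1001°, p = ρ·p = 7.13·1.740014 = 12.4063 m, q = 3.923498·180/π = 224.7999°, L = 49.2287 m.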